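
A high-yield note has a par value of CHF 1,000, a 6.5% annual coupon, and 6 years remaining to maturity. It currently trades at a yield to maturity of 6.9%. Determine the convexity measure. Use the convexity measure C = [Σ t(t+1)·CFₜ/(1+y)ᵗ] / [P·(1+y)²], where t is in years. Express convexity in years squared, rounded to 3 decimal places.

With y = 0.069:
  t   CF        PV=CF/(1+0.069)^t    t·PV        t(t+1)·PV
  1        65.00        60.8045        60.8045         121.6090
  2        65.00        56.8798       113.7596         341.2787
  3        65.00        53.2084       159.6252         638.5009
  4        65.00        49.7740       199.0960         995.4800
  5        65.00        46.5613       232.8064       1,396.8381
  6     1,065.00       713.6469     4,281.8813      29,973.1693
  Σ                    980.8748     5,047.9730      33,466.8760
P = 980.8748.
Convexity = Σ t(t+1)·PV / [P·(1+y)²] = 33,466.8760 / (980.8748 × 1.142761) = 29.85700.

29.857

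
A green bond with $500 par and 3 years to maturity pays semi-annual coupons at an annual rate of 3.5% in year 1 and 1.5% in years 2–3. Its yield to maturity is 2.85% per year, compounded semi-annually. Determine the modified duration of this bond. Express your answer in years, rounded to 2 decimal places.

2.86 years

Periodic yield y = 0.01425. First find Macaulay duration:
  t   CF        PV=CF/(1+0.01425)^t    t·PV
  1         8.75         8.6271         8.6271
  2         8.75         8.5059        17.0117
  3         3.75         3.5942        10.7825
  4         3.75         3.5437        14.1746
  5         3.75         3.4939        17.4693
  6       503.75       462.7484     2,776.4906
  Σ                    490.5130     2,844.5558
P = 490.5130; Macaulay duration = 2,844.5558 / 490.5130 = 5.79914 half-year periods = 2.89957 years.
Modified duration = D_Mac / (1 + y) = 2.89957 / 1.01425 = 2.85883 years.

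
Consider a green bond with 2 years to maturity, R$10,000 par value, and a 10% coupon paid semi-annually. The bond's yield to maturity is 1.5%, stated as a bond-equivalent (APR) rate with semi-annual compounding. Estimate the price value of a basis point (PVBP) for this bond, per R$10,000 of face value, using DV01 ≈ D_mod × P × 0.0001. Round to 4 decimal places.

Periodic yield y = 0.0075.
  t   CF        PV=CF/(1+0.0075)^t    t·PV
  1       500.00       496.2779       496.2779
  2       500.00       492.5835       985.1671
  3       500.00       488.9167     1,466.7500
  4    10,500.00    10,190.8188    40,763.2752
  Σ                 11,668.5969    43,711.4702
P = 11,668.5969; D_Mac = 3.74608 half-year periods = 1.87304 yrs; D_mod = 1.85910 yrs.
DV01 ≈ 1.85910 × 11,668.5969 × 0.0001 = 2.169304.

R$2.1693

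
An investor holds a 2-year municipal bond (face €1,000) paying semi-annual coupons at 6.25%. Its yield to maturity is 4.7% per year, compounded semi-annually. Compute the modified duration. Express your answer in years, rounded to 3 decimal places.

1.868 years

Periodic yield y = 0.0235. First find Macaulay duration:
  t   CF        PV=CF/(1+0.0235)^t    t·PV
  1        31.25        30.5325        30.5325
  2        31.25        29.8314        59.6629
  3        31.25        29.1465        87.4395
  4     1,031.25       939.7505     3,759.0021
  Σ                  1,029.2610     3,936.6370
P = 1,029.2610; Macaulay duration = 3,936.6370 / 1,029.2610 = 3.82472 half-year periods = 1.91236 years.
Modified duration = D_Mac / (1 + y) = 1.91236 / 1.0235 = 1.86845 years.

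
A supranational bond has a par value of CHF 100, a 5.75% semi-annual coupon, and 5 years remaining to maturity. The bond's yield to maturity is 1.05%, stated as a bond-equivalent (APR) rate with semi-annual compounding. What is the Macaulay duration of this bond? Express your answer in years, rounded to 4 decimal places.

Periodic yield y = 0.00525. Discount each cash flow and weight by its period:
  t   CF        PV=CF/(1+0.00525)^t    t·PV
  1        2.875         2.8600         2.8600
  2        2.875         2.8450         5.6901
  3        2.875         2.8302         8.4906
  4        2.875         2.8154        11.2616
  5        2.875         2.8007        14.0035
  6        2.875         2.7861        16.7165
  7        2.875         2.7715        19.4007
  8        2.875         2.7571        22.0564
  9        2.875         2.7427        24.6839
  10     102.875        97.6268       976.2679
  Σ                    122.8354     1,101.4312
Price P = Σ PV = 122.8354.
Macaulay duration = Σ(t·PV) / P = 1,101.4312 / 122.8354 = 8.96672 half-year periods.
In years: 8.96672 / 2 = 4.48336 years.

4.4834 years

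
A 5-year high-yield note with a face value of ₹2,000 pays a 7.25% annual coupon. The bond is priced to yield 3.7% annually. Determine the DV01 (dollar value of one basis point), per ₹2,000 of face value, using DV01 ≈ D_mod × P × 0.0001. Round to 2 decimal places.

₹0.99

Periodic yield y = 0.037.
  t   CF        PV=CF/(1+0.037)^t    t·PV
  1       145.00       139.8264       139.8264
  2       145.00       134.8374       269.6749
  3       145.00       130.0265       390.0794
  4       145.00       125.3871       501.5485
  5     2,145.00     1,788.6836     8,943.4178
  Σ                  2,318.7610    10,244.5470
P = 2,318.7610; D_Mac = 4.41811 yrs; D_mod = 4.26047 yrs.
DV01 ≈ 4.26047 × 2,318.7610 × 0.0001 = 0.987902.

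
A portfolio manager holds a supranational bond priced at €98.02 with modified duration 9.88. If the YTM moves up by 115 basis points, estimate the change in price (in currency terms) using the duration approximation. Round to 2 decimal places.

Duration approximation: ΔP/P ≈ -D_mod · Δy = -9.88 × (+0.0115) = -0.113620.
ΔP ≈ 98.02 × (-0.113620) = -11.1370324.

-€11.14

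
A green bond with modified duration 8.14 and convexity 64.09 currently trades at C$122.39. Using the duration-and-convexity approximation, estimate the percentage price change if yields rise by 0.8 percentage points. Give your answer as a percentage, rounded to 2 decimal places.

-6.31%

Duration effect: -D_mod·Δy = -8.14 × (+0.008) = -0.065120
Convexity effect: ½·C·(Δy)² = 0.5 × 64.09 × (0.008)² = +0.00205088
ΔP/P ≈ -0.065120 + 0.00205088 = -0.06306912
= -6.306912%.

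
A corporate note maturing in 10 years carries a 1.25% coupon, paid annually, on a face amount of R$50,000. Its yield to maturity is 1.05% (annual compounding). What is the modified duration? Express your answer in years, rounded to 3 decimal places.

9.370 years

Periodic yield y = 0.0105. First find Macaulay duration:
  t   CF        PV=CF/(1+0.0105)^t    t·PV
  1       625.00       618.5057       618.5057
  2       625.00       612.0789     1,224.1577
  3       625.00       605.7188     1,817.1564
  4       625.00       599.4249     2,397.6994
  5       625.00       593.1963     2,965.9815
  6       625.00       587.0325     3,522.1947
  7       625.00       580.9327     4,066.5286
  8       625.00       574.8962     4,599.1700
  9       625.00       568.9226     5,120.3031
  10   50,625.00    45,603.8867   456,038.8667
  Σ                 50,944.5951   482,370.5638
P = 50,944.5951; Macaulay duration = 482,370.5638 / 50,944.5951 = 9.46853 years.
Modified duration = D_Mac / (1 + y) = 9.46853 / 1.0105 = 9.37015 years.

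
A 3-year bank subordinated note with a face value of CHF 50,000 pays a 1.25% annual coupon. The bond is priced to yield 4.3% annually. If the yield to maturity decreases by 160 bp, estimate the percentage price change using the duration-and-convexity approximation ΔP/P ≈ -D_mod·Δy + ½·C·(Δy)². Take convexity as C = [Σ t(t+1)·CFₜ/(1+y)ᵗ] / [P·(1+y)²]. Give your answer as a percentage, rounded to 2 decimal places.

+4.68%

With y = 0.043:
  t   CF        PV=CF/(1+0.043)^t    t·PV        t(t+1)·PV
  1       625.00       599.2330       599.2330       1,198.4660
  2       625.00       574.5283     1,149.0565       3,447.1696
  3    50,625.00    44,618.2067   133,854.6201     535,418.4802
  Σ                 45,791.9679   135,602.9096     540,064.1158
P = 45,791.9679; D_Mac = 2.96128 yrs; D_mod = 2.83920 yrs; C = 10.84145.
Duration effect: -2.83920 × (-0.016) = +0.045427
Convexity effect: 0.5 × 10.84145 × (-0.016)² = +0.0013877
ΔP/P ≈ +0.045427 + 0.0013877 = +0.046815 = +4.6815%.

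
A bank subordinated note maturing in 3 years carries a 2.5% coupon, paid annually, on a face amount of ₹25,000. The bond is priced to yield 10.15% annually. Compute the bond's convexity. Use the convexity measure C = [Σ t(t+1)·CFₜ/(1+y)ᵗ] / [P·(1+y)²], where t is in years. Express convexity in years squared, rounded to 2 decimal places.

With y = 0.1015:
  t   CF        PV=CF/(1+0.1015)^t    t·PV        t(t+1)·PV
  1       625.00       567.4081       567.4081       1,134.8162
  2       625.00       515.1231     1,030.2462       3,090.7385
  3    25,625.00    19,173.8961    57,521.6883     230,086.7532
  Σ                 20,256.4273    59,119.3425     234,312.3078
P = 20,256.4273.
Convexity = Σ t(t+1)·PV / [P·(1+y)²] = 234,312.3078 / (20,256.4273 × 1.213302) = 9.53374.

9.53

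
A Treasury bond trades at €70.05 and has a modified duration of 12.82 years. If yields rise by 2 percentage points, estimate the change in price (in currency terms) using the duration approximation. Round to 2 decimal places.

Duration approximation: ΔP/P ≈ -D_mod · Δy = -12.82 × (+0.02) = -0.256400.
ΔP ≈ 70.05 × (-0.256400) = -17.96082.

-€17.96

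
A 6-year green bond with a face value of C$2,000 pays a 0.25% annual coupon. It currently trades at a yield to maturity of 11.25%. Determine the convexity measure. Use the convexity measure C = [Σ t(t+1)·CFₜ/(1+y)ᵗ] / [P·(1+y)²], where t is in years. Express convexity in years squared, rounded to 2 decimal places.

33.53

With y = 0.1125:
  t   CF        PV=CF/(1+0.1125)^t    t·PV        t(t+1)·PV
  1         5.00         4.4944         4.4944           8.9888
  2         5.00         4.0399         8.0798          24.2394
  3         5.00         3.6314        10.8941          43.5764
  4         5.00         3.2641        13.0566          65.2830
  5         5.00         2.9341        14.6703          88.0220
  6     2,005.00     1,057.5825     6,345.4950      44,418.4653
  Σ                  1,075.9464     6,396.6902      44,648.5748
P = 1,075.9464.
Convexity = Σ t(t+1)·PV / [P·(1+y)²] = 44,648.5748 / (1,075.9464 × 1.237656) = 33.52872.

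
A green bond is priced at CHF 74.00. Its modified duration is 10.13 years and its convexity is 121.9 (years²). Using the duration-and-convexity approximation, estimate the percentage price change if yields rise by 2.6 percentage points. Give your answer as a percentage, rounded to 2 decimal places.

-22.22%

Duration effect: -D_mod·Δy = -10.13 × (+0.026) = -0.263380
Convexity effect: ½·C·(Δy)² = 0.5 × 121.9 × (0.026)² = +0.0412022
ΔP/P ≈ -0.263380 + 0.0412022 = -0.2221778
= -22.21778%.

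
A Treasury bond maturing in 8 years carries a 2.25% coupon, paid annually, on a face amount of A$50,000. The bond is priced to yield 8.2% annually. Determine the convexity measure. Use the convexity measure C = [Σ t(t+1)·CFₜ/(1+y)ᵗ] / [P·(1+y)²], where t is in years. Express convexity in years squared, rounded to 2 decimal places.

With y = 0.082:
  t   CF        PV=CF/(1+0.082)^t    t·PV        t(t+1)·PV
  1     1,125.00     1,039.7412     1,039.7412       2,079.4824
  2     1,125.00       960.9438     1,921.8877       5,765.6630
  3     1,125.00       888.1181     2,664.3544      10,657.4177
  4     1,125.00       820.8116     3,283.2464      16,416.2318
  5     1,125.00       758.6059     3,793.0295      22,758.1771
  6     1,125.00       701.1145     4,206.6871      29,446.8096
  7     1,125.00       647.9801     4,535.8610      36,286.8880
  8    51,125.00    27,215.4322   217,723.4572   1,959,511.1150
  Σ                 33,032.7475   239,168.2645   2,082,921.7845
P = 33,032.7475.
Convexity = Σ t(t+1)·PV / [P·(1+y)²] = 2,082,921.7845 / (33,032.7475 × 1.170724) = 53.86092.

53.86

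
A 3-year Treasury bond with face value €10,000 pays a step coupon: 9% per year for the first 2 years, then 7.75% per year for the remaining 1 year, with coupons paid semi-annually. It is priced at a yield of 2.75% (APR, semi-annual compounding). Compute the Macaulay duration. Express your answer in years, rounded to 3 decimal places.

Periodic yield y = 0.01375. Discount each cash flow and weight by its period:
  t   CF        PV=CF/(1+0.01375)^t    t·PV
  1       450.00       443.8964       443.8964
  2       450.00       437.8756       875.7513
  3       450.00       431.9365     1,295.8095
  4       450.00       426.0779     1,704.3117
  5       387.50       361.9240     1,809.6199
  6    10,387.50     9,570.3062    57,421.8372
  Σ                 11,672.0167    63,551.2261
Price P = Σ PV = 11,672.0167.
Macaulay duration = Σ(t·PV) / P = 63,551.2261 / 11,672.0167 = 5.44475 half-year periods.
In years: 5.44475 / 2 = 2.72238 years.

2.722 years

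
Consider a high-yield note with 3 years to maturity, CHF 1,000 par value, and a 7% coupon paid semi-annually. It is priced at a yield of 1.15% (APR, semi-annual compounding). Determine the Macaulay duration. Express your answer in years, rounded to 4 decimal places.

2.7790 years

Periodic yield y = 0.00575. Discount each cash flow and weight by its period:
  t   CF        PV=CF/(1+0.00575)^t    t·PV
  1        35.00        34.7999        34.7999
  2        35.00        34.6009        69.2019
  3        35.00        34.4031       103.2094
  4        35.00        34.2064       136.8258
  5        35.00        34.0109       170.0544
  6     1,035.00     1,000.0002     6,000.0014
  Σ                  1,172.0215     6,514.0927
Price P = Σ PV = 1,172.0215.
Macaulay duration = Σ(t·PV) / P = 6,514.0927 / 1,172.0215 = 5.55800 half-year periods.
In years: 5.55800 / 2 = 2.77900 years.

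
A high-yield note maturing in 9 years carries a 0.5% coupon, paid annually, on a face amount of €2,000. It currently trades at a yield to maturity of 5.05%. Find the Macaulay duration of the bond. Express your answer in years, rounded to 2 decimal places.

8.77 years

Periodic yield y = 0.0505. Discount each cash flow and weight by its year:
  t   CF        PV=CF/(1+0.0505)^t    t·PV
  1        10.00         9.5193         9.5193
  2        10.00         9.0617        18.1233
  3        10.00         8.6260        25.8781
  4        10.00         8.2114        32.8455
  5        10.00         7.8166        39.0832
  6        10.00         7.4409        44.6452
  7        10.00         7.0832        49.5822
  8        10.00         6.7427        53.9413
  9     2,010.00     1,290.1243    11,611.1185
  Σ                  1,354.6260    11,884.7366
Price P = Σ PV = 1,354.6260.
Macaulay duration = Σ(t·PV) / P = 11,884.7366 / 1,354.6260 = 8.77345 years.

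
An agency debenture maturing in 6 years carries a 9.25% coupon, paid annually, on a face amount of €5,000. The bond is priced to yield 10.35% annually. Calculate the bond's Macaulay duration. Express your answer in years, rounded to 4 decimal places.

Periodic yield y = 0.1035. Discount each cash flow and weight by its year:
  t   CF        PV=CF/(1+0.1035)^t    t·PV
  1       462.50       419.1210       419.1210
  2       462.50       379.8106       759.6212
  3       462.50       344.1872     1,032.5616
  4       462.50       311.9050     1,247.6201
  5       462.50       282.6507     1,413.2534
  6     5,462.50     3,025.2232    18,151.3393
  Σ                  4,762.8977    23,023.5167
Price P = Σ PV = 4,762.8977.
Macaulay duration = Σ(t·PV) / P = 23,023.5167 / 4,762.8977 = 4.83393 years.

4.8339 years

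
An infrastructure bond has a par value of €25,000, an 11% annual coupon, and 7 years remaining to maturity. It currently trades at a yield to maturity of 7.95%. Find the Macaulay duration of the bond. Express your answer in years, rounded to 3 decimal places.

5.364 years

Periodic yield y = 0.0795. Discount each cash flow and weight by its year:
  t   CF        PV=CF/(1+0.0795)^t    t·PV
  1     2,750.00     2,547.4757     2,547.4757
  2     2,750.00     2,359.8663     4,719.7326
  3     2,750.00     2,186.0735     6,558.2204
  4     2,750.00     2,025.0796     8,100.3186
  5     2,750.00     1,875.9422     9,379.7112
  6     2,750.00     1,737.7881    10,426.7285
  7    27,750.00    16,244.4294   113,711.0057
  Σ                 28,976.6548   155,443.1927
Price P = Σ PV = 28,976.6548.
Macaulay duration = Σ(t·PV) / P = 155,443.1927 / 28,976.6548 = 5.36443 years.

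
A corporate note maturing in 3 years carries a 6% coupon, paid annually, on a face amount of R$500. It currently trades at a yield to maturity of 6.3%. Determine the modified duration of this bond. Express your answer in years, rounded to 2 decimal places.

Periodic yield y = 0.063. First find Macaulay duration:
  t   CF        PV=CF/(1+0.063)^t    t·PV
  1        30.00        28.2220        28.2220
  2        30.00        26.5494        53.0988
  3       530.00       441.2412     1,323.7237
  Σ                    496.0126     1,405.0445
P = 496.0126; Macaulay duration = 1,405.0445 / 496.0126 = 2.83268 years.
Modified duration = D_Mac / (1 + y) = 2.83268 / 1.063 = 2.66480 years.

2.66 years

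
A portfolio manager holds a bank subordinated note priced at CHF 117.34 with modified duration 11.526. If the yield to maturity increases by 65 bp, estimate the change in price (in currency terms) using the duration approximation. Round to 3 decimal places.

-CHF 8.791

Duration approximation: ΔP/P ≈ -D_mod · Δy = -11.526 × (+0.0065) = -0.074919.
ΔP ≈ 117.34 × (-0.074919) = -8.79099546.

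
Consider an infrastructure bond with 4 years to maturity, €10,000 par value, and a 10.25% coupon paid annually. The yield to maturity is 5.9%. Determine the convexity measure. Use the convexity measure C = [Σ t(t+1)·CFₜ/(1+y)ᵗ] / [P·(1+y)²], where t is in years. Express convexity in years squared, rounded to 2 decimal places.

14.96

With y = 0.059:
  t   CF        PV=CF/(1+0.059)^t    t·PV        t(t+1)·PV
  1     1,025.00       967.8942       967.8942       1,935.7885
  2     1,025.00       913.9700     1,827.9400       5,483.8201
  3     1,025.00       863.0501     2,589.1502      10,356.6007
  4    11,025.00     8,765.8646    35,063.4584     175,317.2918
  Σ                 11,510.7789    40,448.4428     193,093.5010
P = 11,510.7789.
Convexity = Σ t(t+1)·PV / [P·(1+y)²] = 193,093.5010 / (11,510.7789 × 1.121481) = 14.95791.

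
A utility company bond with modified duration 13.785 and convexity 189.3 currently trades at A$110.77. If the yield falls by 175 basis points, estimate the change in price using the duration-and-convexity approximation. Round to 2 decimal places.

Duration effect: -D_mod·Δy = -13.785 × (-0.0175) = +0.2412375
Convexity effect: ½·C·(Δy)² = 0.5 × 189.3 × (-0.0175)² = +0.0289865625
ΔP/P ≈ +0.2412375 + 0.0289865625 = +0.2702240625
ΔP ≈ 110.77 × (+0.2702240625) = +29.932719403125.

+A$29.93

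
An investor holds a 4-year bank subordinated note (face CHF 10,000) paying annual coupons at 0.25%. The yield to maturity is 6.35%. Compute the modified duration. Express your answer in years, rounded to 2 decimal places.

Periodic yield y = 0.0635. First find Macaulay duration:
  t   CF        PV=CF/(1+0.0635)^t    t·PV
  1        25.00        23.5073        23.5073
  2        25.00        22.1037        44.2074
  3        25.00        20.7839        62.3518
  4    10,025.00     7,836.7213    31,346.8854
  Σ                  7,903.1163    31,476.9518
P = 7,903.1163; Macaulay duration = 31,476.9518 / 7,903.1163 = 3.98285 years.
Modified duration = D_Mac / (1 + y) = 3.98285 / 1.0635 = 3.74504 years.

3.75 years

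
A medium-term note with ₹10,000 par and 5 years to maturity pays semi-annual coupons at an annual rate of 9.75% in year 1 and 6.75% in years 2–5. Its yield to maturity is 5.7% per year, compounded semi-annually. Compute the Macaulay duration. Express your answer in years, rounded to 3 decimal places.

Periodic yield y = 0.0285. Discount each cash flow and weight by its period:
  t   CF        PV=CF/(1+0.0285)^t    t·PV
  1       487.50       473.9912       473.9912
  2       487.50       460.8568       921.7137
  3       337.50       310.2136       930.6409
  4       337.50       301.6175     1,206.4702
  5       337.50       293.2596     1,466.2982
  6       337.50       285.1333     1,710.8000
  7       337.50       277.2322     1,940.6256
  8       337.50       269.5500     2,156.4004
  9       337.50       262.0807     2,358.7267
  10   10,337.50     7,804.9938    78,049.9380
  Σ                 10,738.9290    91,215.6048
Price P = Σ PV = 10,738.9290.
Macaulay duration = Σ(t·PV) / P = 91,215.6048 / 10,738.9290 = 8.49392 half-year periods.
In years: 8.49392 / 2 = 4.24696 years.

4.247 years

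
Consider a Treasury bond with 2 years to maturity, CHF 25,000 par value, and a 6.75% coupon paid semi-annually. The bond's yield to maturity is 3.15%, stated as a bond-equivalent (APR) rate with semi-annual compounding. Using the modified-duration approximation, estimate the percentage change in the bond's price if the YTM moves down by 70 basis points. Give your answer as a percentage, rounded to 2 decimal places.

Periodic yield y = 0.01575. Modified duration first:
  t   CF        PV=CF/(1+0.01575)^t    t·PV
  1       843.75       830.6670       830.6670
  2       843.75       817.7869     1,635.5737
  3       843.75       805.1064     2,415.3193
  4    25,843.75    24,277.7373    97,110.9491
  Σ                 26,731.2975   101,992.5091
P = 26,731.2975; D_Mac = 3.81547 half-year periods = 1.90774 yrs; D_mod = 1.90774/(1+0.01575) = 1.87815 yrs.
ΔP/P ≈ -D_mod · Δy = -1.87815 × (-0.007) = +0.013147 = +1.3147%.

+1.31%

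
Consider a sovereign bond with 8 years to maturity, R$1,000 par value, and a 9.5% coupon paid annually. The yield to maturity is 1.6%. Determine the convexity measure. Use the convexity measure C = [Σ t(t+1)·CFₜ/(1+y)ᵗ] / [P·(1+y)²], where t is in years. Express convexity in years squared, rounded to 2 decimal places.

With y = 0.016:
  t   CF        PV=CF/(1+0.016)^t    t·PV        t(t+1)·PV
  1        95.00        93.5039        93.5039         187.0079
  2        95.00        92.0314       184.0629         552.1886
  3        95.00        90.5821       271.7464       1,086.9854
  4        95.00        89.1556       356.6225       1,783.1126
  5        95.00        87.7516       438.7580       2,632.5481
  6        95.00        86.3697       518.2181       3,627.5270
  7        95.00        85.0095       595.0668       4,760.5341
  8     1,095.00       964.4161     7,715.3289      69,437.9598
  Σ                  1,588.8201    10,173.3075      84,067.8635
P = 1,588.8201.
Convexity = Σ t(t+1)·PV / [P·(1+y)²] = 84,067.8635 / (1,588.8201 × 1.032256) = 51.25873.

51.26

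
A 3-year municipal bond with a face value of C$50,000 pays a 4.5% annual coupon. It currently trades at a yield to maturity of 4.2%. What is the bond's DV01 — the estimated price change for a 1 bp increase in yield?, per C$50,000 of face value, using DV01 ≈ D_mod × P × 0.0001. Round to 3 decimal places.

C$13.901

Periodic yield y = 0.042.
  t   CF        PV=CF/(1+0.042)^t    t·PV
  1     2,250.00     2,159.3090     2,159.3090
  2     2,250.00     2,072.2735     4,144.5471
  3    52,250.00    46,183.1060   138,549.3181
  Σ                 50,414.6886   144,853.1742
P = 50,414.6886; D_Mac = 2.87323 yrs; D_mod = 2.75742 yrs.
DV01 ≈ 2.75742 × 50,414.6886 × 0.0001 = 13.901456.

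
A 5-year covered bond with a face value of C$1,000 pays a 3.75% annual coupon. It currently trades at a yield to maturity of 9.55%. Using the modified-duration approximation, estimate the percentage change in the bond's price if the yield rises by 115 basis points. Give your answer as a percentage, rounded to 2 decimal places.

-4.83%

Periodic yield y = 0.0955. Modified duration first:
  t   CF        PV=CF/(1+0.0955)^t    t·PV
  1        37.50        34.2309        34.2309
  2        37.50        31.2469        62.4937
  3        37.50        28.5229        85.5688
  4        37.50        26.0364       104.1458
  5     1,037.50       657.5461     3,287.7304
  Σ                    777.5833     3,574.1697
P = 777.5833; D_Mac = 4.59651 yrs; D_mod = 4.59651/(1+0.0955) = 4.19581 yrs.
ΔP/P ≈ -D_mod · Δy = -4.19581 × (+0.0115) = -0.048252 = -4.8252%.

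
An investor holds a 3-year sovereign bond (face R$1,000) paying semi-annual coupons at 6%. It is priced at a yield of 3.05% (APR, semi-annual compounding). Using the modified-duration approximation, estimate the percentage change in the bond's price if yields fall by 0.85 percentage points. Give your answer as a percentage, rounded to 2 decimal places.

+2.34%

Periodic yield y = 0.01525. Modified duration first:
  t   CF        PV=CF/(1+0.01525)^t    t·PV
  1        30.00        29.5494        29.5494
  2        30.00        29.1055        58.2110
  3        30.00        28.6683        86.0050
  4        30.00        28.2377       112.9508
  5        30.00        27.8135       139.0677
  6     1,030.00       940.5876     5,643.5254
  Σ                  1,083.9620     6,069.3093
P = 1,083.9620; D_Mac = 5.59919 half-year periods = 2.79960 yrs; D_mod = 2.79960/(1+0.01525) = 2.75754 yrs.
ΔP/P ≈ -D_mod · Δy = -2.75754 × (-0.0085) = +0.023439 = +2.3439%.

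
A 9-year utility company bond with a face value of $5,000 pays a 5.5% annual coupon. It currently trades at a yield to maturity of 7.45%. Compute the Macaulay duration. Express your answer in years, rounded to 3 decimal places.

Periodic yield y = 0.0745. Discount each cash flow and weight by its year:
  t   CF        PV=CF/(1+0.0745)^t    t·PV
  1       275.00       255.9330       255.9330
  2       275.00       238.1880       476.3760
  3       275.00       221.6733       665.0200
  4       275.00       206.3037       825.2148
  5       275.00       191.9997       959.9986
  6       275.00       178.6875     1,072.1250
  7       275.00       166.2983     1,164.0880
  8       275.00       154.7681     1,238.1445
  9     5,275.00     2,762.8969    24,866.0725
  Σ                  4,376.7485    31,522.9722
Price P = Σ PV = 4,376.7485.
Macaulay duration = Σ(t·PV) / P = 31,522.9722 / 4,376.7485 = 7.20237 years.

7.202 years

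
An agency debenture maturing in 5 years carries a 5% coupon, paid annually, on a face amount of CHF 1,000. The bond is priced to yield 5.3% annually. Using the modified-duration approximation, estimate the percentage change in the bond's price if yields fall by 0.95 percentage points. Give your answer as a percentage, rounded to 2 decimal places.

+4.10%

Periodic yield y = 0.053. Modified duration first:
  t   CF        PV=CF/(1+0.053)^t    t·PV
  1        50.00        47.4834        47.4834
  2        50.00        45.0934        90.1869
  3        50.00        42.8238       128.4713
  4        50.00        40.6683       162.6734
  5     1,050.00       811.0497     4,055.2483
  Σ                    987.1186     4,484.0632
P = 987.1186; D_Mac = 4.54258 yrs; D_mod = 4.54258/(1+0.053) = 4.31394 yrs.
ΔP/P ≈ -D_mod · Δy = -4.31394 × (-0.0095) = +0.040982 = +4.0982%.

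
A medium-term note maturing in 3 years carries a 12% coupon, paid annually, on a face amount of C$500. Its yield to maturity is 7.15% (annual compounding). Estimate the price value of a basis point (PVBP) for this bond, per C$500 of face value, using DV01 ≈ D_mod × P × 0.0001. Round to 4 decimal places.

Periodic yield y = 0.0715.
  t   CF        PV=CF/(1+0.0715)^t    t·PV
  1        60.00        55.9963        55.9963
  2        60.00        52.2597       104.5194
  3       560.00       455.2097     1,365.6291
  Σ                    563.4657     1,526.1447
P = 563.4657; D_Mac = 2.70850 yrs; D_mod = 2.52776 yrs.
DV01 ≈ 2.52776 × 563.4657 × 0.0001 = 0.142431.

C$0.1424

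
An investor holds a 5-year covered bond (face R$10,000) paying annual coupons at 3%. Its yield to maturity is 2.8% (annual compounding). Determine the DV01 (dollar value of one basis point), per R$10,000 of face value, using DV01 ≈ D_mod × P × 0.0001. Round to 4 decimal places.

R$4.6324

Periodic yield y = 0.028.
  t   CF        PV=CF/(1+0.028)^t    t·PV
  1       300.00       291.8288       291.8288
  2       300.00       283.8801       567.7603
  3       300.00       276.1480       828.4440
  4       300.00       268.6265     1,074.5059
  5    10,300.00     8,971.6361    44,858.1807
  Σ                 10,092.1195    47,620.7196
P = 10,092.1195; D_Mac = 4.71860 yrs; D_mod = 4.59008 yrs.
DV01 ≈ 4.59008 × 10,092.1195 × 0.0001 = 4.632366.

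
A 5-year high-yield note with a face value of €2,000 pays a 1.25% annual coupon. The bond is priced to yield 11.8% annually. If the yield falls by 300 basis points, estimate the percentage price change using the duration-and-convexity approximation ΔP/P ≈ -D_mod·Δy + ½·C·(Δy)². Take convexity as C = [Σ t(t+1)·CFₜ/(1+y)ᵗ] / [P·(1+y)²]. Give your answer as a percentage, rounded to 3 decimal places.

With y = 0.118:
  t   CF        PV=CF/(1+0.118)^t    t·PV        t(t+1)·PV
  1        25.00        22.3614        22.3614          44.7227
  2        25.00        20.0012        40.0024         120.0073
  3        25.00        17.8902        53.6705         214.6821
  4        25.00        16.0019        64.0078         320.0389
  5     2,025.00     1,159.3539     5,796.7693      34,780.6156
  Σ                  1,235.6086     5,976.8114      35,480.0666
P = 1,235.6086; D_Mac = 4.83714 yrs; D_mod = 4.32660 yrs; C = 22.97312.
Duration effect: -4.32660 × (-0.03) = +0.129798
Convexity effect: 0.5 × 22.97312 × (-0.03)² = +0.0103379
ΔP/P ≈ +0.129798 + 0.0103379 = +0.140136 = +14.0136%.

+14.014%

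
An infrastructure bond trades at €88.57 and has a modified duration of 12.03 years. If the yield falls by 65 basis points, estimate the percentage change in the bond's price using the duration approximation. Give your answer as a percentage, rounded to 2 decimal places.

Duration approximation: ΔP/P ≈ -D_mod · Δy = -12.03 × (-0.0065) = +0.078195.
As a percentage: +7.8195%.

+7.82%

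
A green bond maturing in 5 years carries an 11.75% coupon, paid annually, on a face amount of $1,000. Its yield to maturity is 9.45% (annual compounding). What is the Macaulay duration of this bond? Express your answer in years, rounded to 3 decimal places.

Periodic yield y = 0.0945. Discount each cash flow and weight by its year:
  t   CF        PV=CF/(1+0.0945)^t    t·PV
  1       117.50       107.3550       107.3550
  2       117.50        98.0858       196.1717
  3       117.50        89.6170       268.8511
  4       117.50        81.8794       327.5177
  5     1,117.50       711.4898     3,557.4492
  Σ                  1,088.4271     4,457.3447
Price P = Σ PV = 1,088.4271.
Macaulay duration = Σ(t·PV) / P = 4,457.3447 / 1,088.4271 = 4.09522 years.

4.095 years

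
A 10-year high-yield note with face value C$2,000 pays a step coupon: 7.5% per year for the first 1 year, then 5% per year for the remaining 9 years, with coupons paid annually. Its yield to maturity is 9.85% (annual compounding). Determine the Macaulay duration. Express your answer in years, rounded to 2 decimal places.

7.46 years

Periodic yield y = 0.0985. Discount each cash flow and weight by its year:
  t   CF        PV=CF/(1+0.0985)^t    t·PV
  1       150.00       136.5498       136.5498
  2       100.00        82.8705       165.7410
  3       100.00        75.4397       226.3190
  4       100.00        68.6752       274.7007
  5       100.00        62.5172       312.5861
  6       100.00        56.9114       341.4687
  7       100.00        51.8083       362.6583
  8       100.00        47.1628       377.3023
  9       100.00        42.9338       386.4043
  10    2,100.00       820.7647     8,207.6472
  Σ                  1,445.6335    10,791.3775
Price P = Σ PV = 1,445.6335.
Macaulay duration = Σ(t·PV) / P = 10,791.3775 / 1,445.6335 = 7.46481 years.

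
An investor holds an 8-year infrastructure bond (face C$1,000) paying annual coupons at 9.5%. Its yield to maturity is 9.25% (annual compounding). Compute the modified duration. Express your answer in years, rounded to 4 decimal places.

Periodic yield y = 0.0925. First find Macaulay duration:
  t   CF        PV=CF/(1+0.0925)^t    t·PV
  1        95.00        86.9565        86.9565
  2        95.00        79.5941       159.1881
  3        95.00        72.8550       218.5650
  4        95.00        66.6865       266.7459
  5        95.00        61.0403       305.2013
  6        95.00        55.8721       335.2326
  7        95.00        51.1415       357.9905
  8     1,095.00       539.5635     4,316.5079
  Σ                  1,013.7094     6,046.3878
P = 1,013.7094; Macaulay duration = 6,046.3878 / 1,013.7094 = 5.96462 years.
Modified duration = D_Mac / (1 + y) = 5.96462 / 1.0925 = 5.45960 years.

5.4596 years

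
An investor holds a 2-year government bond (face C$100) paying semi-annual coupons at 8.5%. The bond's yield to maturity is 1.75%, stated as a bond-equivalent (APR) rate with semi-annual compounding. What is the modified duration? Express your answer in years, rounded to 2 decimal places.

1.87 years

Periodic yield y = 0.00875. First find Macaulay duration:
  t   CF        PV=CF/(1+0.00875)^t    t·PV
  1         4.25         4.2131         4.2131
  2         4.25         4.1766         8.3532
  3         4.25         4.1404        12.4211
  4       104.25       100.6797       402.7188
  Σ                    113.2098       427.7062
P = 113.2098; Macaulay duration = 427.7062 / 113.2098 = 3.77800 half-year periods = 1.88900 years.
Modified duration = D_Mac / (1 + y) = 1.88900 / 1.00875 = 1.87261 years.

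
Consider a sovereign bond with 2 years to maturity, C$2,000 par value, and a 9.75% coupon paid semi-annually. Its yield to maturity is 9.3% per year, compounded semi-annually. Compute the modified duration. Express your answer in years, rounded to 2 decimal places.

Periodic yield y = 0.0465. First find Macaulay duration:
  t   CF        PV=CF/(1+0.0465)^t    t·PV
  1        97.50        93.1677        93.1677
  2        97.50        89.0279       178.0558
  3        97.50        85.0721       255.2162
  4     2,097.50     1,748.8197     6,995.2788
  Σ                  2,016.0874     7,521.7185
P = 2,016.0874; Macaulay duration = 7,521.7185 / 2,016.0874 = 3.73085 half-year periods = 1.86542 years.
Modified duration = D_Mac / (1 + y) = 1.86542 / 1.0465 = 1.78254 years.

1.78 years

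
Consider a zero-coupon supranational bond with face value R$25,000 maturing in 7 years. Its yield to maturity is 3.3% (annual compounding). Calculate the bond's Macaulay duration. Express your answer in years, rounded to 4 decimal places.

7.0000 years

A zero-coupon bond has a single cash flow at maturity, so its Macaulay duration equals its maturity: 7 years.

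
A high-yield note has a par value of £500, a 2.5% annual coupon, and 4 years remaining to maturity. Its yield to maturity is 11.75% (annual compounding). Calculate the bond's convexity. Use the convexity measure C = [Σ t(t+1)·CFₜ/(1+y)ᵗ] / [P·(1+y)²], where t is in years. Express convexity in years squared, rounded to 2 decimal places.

With y = 0.1175:
  t   CF        PV=CF/(1+0.1175)^t    t·PV        t(t+1)·PV
  1        12.50        11.1857        11.1857          22.3714
  2        12.50        10.0096        20.0191          60.0574
  3        12.50         8.9571        26.8713         107.4852
  4       512.50       328.6274     1,314.5095       6,572.5476
  Σ                    358.7797     1,372.5856       6,762.4615
P = 358.7797.
Convexity = Σ t(t+1)·PV / [P·(1+y)²] = 6,762.4615 / (358.7797 × 1.248806) = 15.09322.

15.09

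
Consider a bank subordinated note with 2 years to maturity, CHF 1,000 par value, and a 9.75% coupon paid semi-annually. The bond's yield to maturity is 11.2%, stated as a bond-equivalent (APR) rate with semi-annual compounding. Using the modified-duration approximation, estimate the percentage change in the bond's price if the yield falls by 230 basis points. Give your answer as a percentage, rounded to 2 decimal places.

+4.06%

Periodic yield y = 0.056. Modified duration first:
  t   CF        PV=CF/(1+0.056)^t    t·PV
  1        48.75        46.1648        46.1648
  2        48.75        43.7166        87.4333
  3        48.75        41.3983       124.1950
  4     1,048.75       843.3664     3,373.4657
  Σ                    974.6462     3,631.2587
P = 974.6462; D_Mac = 3.72572 half-year periods = 1.86286 yrs; D_mod = 1.86286/(1+0.056) = 1.76407 yrs.
ΔP/P ≈ -D_mod · Δy = -1.76407 × (-0.023) = +0.040574 = +4.0574%.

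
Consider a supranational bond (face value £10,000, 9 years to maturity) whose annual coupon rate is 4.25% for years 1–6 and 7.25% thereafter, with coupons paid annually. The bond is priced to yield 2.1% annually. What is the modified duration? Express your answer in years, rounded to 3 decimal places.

7.636 years

Periodic yield y = 0.021. First find Macaulay duration:
  t   CF        PV=CF/(1+0.021)^t    t·PV
  1       425.00       416.2586       416.2586
  2       425.00       407.6969       815.3939
  3       425.00       399.3114     1,197.9342
  4       425.00       391.0983     1,564.3933
  5       425.00       383.0542     1,915.2710
  6       425.00       375.1755     2,251.0530
  7       725.00       626.8416     4,387.8912
  8       725.00       613.9487     4,911.5894
  9    10,725.00     8,895.4029    80,058.6259
  Σ                 12,508.7881    97,518.4105
P = 12,508.7881; Macaulay duration = 97,518.4105 / 12,508.7881 = 7.79599 years.
Modified duration = D_Mac / (1 + y) = 7.79599 / 1.021 = 7.63564 years.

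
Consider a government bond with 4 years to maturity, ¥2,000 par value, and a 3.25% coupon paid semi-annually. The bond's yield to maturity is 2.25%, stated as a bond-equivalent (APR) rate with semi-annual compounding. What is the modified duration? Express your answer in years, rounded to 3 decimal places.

3.746 years

Periodic yield y = 0.01125. First find Macaulay duration:
  t   CF        PV=CF/(1+0.01125)^t    t·PV
  1        32.50        32.1384        32.1384
  2        32.50        31.7809        63.5618
  3        32.50        31.4273        94.2820
  4        32.50        31.0777       124.3109
  5        32.50        30.7320       153.6600
  6        32.50        30.3901       182.3406
  7        32.50        30.0520       210.3641
  8     2,032.50     1,858.4988    14,867.9901
  Σ                  2,076.0973    15,728.6480
P = 2,076.0973; Macaulay duration = 15,728.6480 / 2,076.0973 = 7.57606 half-year periods = 3.78803 years.
Modified duration = D_Mac / (1 + y) = 3.78803 / 1.01125 = 3.74589 years.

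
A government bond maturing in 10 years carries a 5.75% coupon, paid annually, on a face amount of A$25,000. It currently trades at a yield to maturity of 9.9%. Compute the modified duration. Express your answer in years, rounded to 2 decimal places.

Periodic yield y = 0.099. First find Macaulay duration:
  t   CF        PV=CF/(1+0.099)^t    t·PV
  1     1,437.50     1,308.0073     1,308.0073
  2     1,437.50     1,190.1795     2,380.3590
  3     1,437.50     1,082.9659     3,248.8977
  4     1,437.50       985.4103     3,941.6411
  5     1,437.50       896.6426     4,483.2132
  6     1,437.50       815.8714     4,895.2283
  7     1,437.50       742.3761     5,196.6330
  8     1,437.50       675.5015     5,404.0120
  9     1,437.50       614.6510     5,531.8594
  10   26,437.50    10,285.9275   102,859.2754
  Σ                 18,597.5332   139,249.1262
P = 18,597.5332; Macaulay duration = 139,249.1262 / 18,597.5332 = 7.48751 years.
Modified duration = D_Mac / (1 + y) = 7.48751 / 1.099 = 6.81302 years.

6.81 years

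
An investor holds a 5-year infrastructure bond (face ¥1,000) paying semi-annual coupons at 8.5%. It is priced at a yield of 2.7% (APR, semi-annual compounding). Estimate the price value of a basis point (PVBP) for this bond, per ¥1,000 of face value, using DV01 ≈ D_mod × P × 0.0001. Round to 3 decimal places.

Periodic yield y = 0.0135.
  t   CF        PV=CF/(1+0.0135)^t    t·PV
  1        42.50        41.9339        41.9339
  2        42.50        41.3753        82.7507
  3        42.50        40.8242       122.4726
  4        42.50        40.2804       161.1217
  5        42.50        39.7439       198.7194
  6        42.50        39.2145       235.2869
  7        42.50        38.6921       270.8449
  8        42.50        38.1767       305.4140
  9        42.50        37.6682       339.0140
  10    1,042.50       911.6718     9,116.7183
  Σ                  1,269.5811    10,874.2762
P = 1,269.5811; D_Mac = 8.56525 half-year periods = 4.28262 yrs; D_mod = 4.22558 yrs.
DV01 ≈ 4.22558 × 1,269.5811 × 0.0001 = 0.536471.

¥0.536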